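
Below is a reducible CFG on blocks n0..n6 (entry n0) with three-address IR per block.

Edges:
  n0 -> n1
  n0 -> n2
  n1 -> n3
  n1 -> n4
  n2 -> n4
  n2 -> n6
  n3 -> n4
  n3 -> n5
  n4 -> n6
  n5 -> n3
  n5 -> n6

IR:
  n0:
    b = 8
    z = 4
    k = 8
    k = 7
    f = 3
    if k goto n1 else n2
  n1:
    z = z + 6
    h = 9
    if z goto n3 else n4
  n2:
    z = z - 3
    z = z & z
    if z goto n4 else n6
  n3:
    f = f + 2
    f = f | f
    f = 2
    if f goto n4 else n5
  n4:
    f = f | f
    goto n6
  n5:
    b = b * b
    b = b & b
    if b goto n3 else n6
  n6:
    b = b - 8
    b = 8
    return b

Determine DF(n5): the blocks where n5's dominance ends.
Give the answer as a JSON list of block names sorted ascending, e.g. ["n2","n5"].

Answer: ["n3", "n6"]

Analysis:
idom tree: n1←n0 n2←n0 n3←n1 n4←n0 n5←n3 n6←n0
Dom at joins:
  n3: preds {n1,n5}: {n0,n1} ∩ {n0,n1,n3,n5} = {n0,n1}; idom=n1
  n4: preds {n1,n2,n3}: {n0,n1} ∩ {n0,n2} ∩ {n0,n1,n3} = {n0}; idom=n0
  n6: preds {n2,n4,n5}: {n0,n2} ∩ {n0,n4} ∩ {n0,n1,n3,n5} = {n0}; idom=n0

Frontier:
  n3←n1: walk · to n1
  n3←n5: walk n5→n3 to n1
  n4←n1: walk n1 to n0
  n4←n2: walk n2 to n0
  n4←n3: walk n3→n1 to n0
  n6←n2: walk n2 to n0
  n6←n4: walk n4 to n0
  n6←n5: walk n5→n3→n1 to n0
  DF(n0)=∅
  DF(n1)={n4,n6}
  DF(n2)={n4,n6}
  DF(n3)={n3,n4,n6}
  DF(n4)={n6}
  DF(n5)={n3,n6}
  DF(n6)=∅

DF(n5) = ["n3", "n6"]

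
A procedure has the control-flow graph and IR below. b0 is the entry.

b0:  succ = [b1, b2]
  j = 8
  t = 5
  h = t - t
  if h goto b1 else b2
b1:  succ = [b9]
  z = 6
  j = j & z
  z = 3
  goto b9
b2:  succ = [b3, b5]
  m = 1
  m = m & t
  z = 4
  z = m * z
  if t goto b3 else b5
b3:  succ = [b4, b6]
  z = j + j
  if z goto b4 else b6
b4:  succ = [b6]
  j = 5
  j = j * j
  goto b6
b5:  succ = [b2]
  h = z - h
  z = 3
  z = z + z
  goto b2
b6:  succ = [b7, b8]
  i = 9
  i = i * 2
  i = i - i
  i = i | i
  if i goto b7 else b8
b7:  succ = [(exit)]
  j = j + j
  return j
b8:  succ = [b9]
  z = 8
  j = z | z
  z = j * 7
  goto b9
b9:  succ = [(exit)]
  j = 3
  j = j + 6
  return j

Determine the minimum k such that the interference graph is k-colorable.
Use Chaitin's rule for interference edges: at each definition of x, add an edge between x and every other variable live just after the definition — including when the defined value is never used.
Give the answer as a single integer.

Answer: 5

Working:
Per-block:
  b0: {h,j,t} / ∅
  b1: {j,z} / {j}
  b2: {m,z} / {t}
  b3: {z} / {j}
  b4: {j} / ∅
  b5: {h,z} / {h,z}
  b6: {i} / ∅
  b7: {j} / {j}
  b8: {j,z} / ∅
  b9: {j} / ∅

Liveness:
  b0 li=∅ lo={h,j,t}
  b1 li={j} lo=∅
  b2 li={h,j,t} lo={h,j,t,z}
  b3 li={j} lo={j}
  b4 li=∅ lo={j}
  b5 li={h,j,t,z} lo={h,j,t}
  b6 li={j} lo={j}
  b7 li={j} lo=∅
  b8 li=∅ lo=∅
  b9 li=∅ lo=∅

Conflict graph:
  h — {j,m,t,z}
  i — {j}
  j — {h,i,m,t,z}
  m — {h,j,t,z}
  t — {h,j,m,z}
  z — {h,j,m,t}

Colouring:
  {h,j,m,t,z} pairwise interfere (5-clique) ⇒ χ ≥ 5
  5-colouring: r0={j}  r1={h,i}  r2={m}  r3={t}  r4={z}
  χ = 5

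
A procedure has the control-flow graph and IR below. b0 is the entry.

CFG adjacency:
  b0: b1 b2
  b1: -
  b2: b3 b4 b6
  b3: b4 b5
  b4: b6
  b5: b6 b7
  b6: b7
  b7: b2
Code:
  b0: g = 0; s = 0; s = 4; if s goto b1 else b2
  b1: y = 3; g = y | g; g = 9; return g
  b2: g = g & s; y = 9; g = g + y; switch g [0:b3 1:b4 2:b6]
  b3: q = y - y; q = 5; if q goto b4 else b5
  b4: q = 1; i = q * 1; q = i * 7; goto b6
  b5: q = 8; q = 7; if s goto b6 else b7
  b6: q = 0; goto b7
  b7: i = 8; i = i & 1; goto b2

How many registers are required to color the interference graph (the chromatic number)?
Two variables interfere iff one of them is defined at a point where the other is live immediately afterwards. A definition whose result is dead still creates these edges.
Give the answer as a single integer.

Block summaries:
  b0: def={g,s} ue=∅
  b1: def={g,y} ue={g}
  b2: def={g,y} ue={g,s}
  b3: def={q} ue={y}
  b4: def={i,q} ue=∅
  b5: def={q} ue={s}
  b6: def={q} ue=∅
  b7: def={i} ue=∅

Liveness:
  live b0: ∅→{g,s}
  live b1: {g}→∅
  live b2: {g,s}→{g,s,y}
  live b3: {g,s,y}→{g,s}
  live b4: {g,s}→{g,s}
  live b5: {g,s}→{g,s}
  live b6: {g,s}→{g,s}
  live b7: {g,s}→{g,s}

Interfere edges:
  g — {i,q,s,y}
  i — {g,s}
  q — {g,s}
  s — {g,i,q,y}
  y — {g,s}

Colouring:
  clique {g,i,s} ⇒ need ≥ 3
  assign g→c0 i→c2 q→c2 s→c1 y→c2 — no edge inside a register ⇒ χ ≤ 3
  χ = 3

Answer: 3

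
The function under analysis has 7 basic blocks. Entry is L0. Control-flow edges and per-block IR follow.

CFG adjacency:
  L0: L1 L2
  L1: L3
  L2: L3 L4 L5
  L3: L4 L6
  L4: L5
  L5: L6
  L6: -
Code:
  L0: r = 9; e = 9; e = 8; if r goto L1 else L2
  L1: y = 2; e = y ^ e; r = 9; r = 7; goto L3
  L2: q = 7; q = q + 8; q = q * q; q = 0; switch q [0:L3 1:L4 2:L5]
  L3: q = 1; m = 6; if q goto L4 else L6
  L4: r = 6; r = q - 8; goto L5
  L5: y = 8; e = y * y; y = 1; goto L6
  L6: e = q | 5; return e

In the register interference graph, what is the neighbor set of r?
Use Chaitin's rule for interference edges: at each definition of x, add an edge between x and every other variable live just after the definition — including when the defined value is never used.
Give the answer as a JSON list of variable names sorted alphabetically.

Answer: ["e", "q"]

Derivation:
def/use:
  L0 def {e,r} use ∅
  L1 def {e,r,y} use {e}
  L2 def {q} use ∅
  L3 def {m,q} use ∅
  L4 def {r} use {q}
  L5 def {e,y} use ∅
  L6 def {e} use {q}

Backward fixpoint:
  L0: in=∅ out={e}
  L1: in={e} out=∅
  L2: in=∅ out={q}
  L3: in=∅ out={q}
  L4: in={q} out={q}
  L5: in={q} out={q}
  L6: in={q} out=∅

Interference:
  e↔{q,r,y}
  m↔{q}
  q↔{e,m,r,y}
  r↔{e,q}
  y↔{e,q}

N(r) = ["e", "q"]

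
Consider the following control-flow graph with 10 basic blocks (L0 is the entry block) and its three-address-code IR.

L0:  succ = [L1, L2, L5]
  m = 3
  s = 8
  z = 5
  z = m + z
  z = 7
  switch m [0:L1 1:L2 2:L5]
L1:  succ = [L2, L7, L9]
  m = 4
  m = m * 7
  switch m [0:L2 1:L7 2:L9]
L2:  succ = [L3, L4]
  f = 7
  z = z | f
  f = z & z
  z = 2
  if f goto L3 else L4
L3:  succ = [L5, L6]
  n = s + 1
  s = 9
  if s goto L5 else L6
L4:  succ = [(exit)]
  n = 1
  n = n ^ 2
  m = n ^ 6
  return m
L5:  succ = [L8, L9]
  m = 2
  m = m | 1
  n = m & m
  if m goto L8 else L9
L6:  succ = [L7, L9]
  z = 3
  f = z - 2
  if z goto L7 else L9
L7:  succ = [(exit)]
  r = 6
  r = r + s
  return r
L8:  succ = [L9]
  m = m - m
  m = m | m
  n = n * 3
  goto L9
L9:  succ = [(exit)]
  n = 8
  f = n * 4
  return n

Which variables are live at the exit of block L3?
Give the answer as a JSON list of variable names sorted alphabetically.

Block summaries:
  L0: def={m,s,z} ue=∅
  L1: def={m} ue=∅
  L2: def={f,z} ue={z}
  L3: def={n,s} ue={s}
  L4: def={m,n} ue=∅
  L5: def={m,n} ue=∅
  L6: def={f,z} ue=∅
  L7: def={r} ue={s}
  L8: def={m,n} ue={m,n}
  L9: def={f,n} ue=∅

Liveness:
  live L0: ∅→{s,z}
  live L1: {s,z}→{s,z}
  live L2: {s,z}→{s}
  live L3: {s}→{s}
  live L4: ∅→∅
  live L5: ∅→{m,n}
  live L6: {s}→{s}
  live L7: {s}→∅
  live L8: {m,n}→∅
  live L9: ∅→∅

live-out(L3) = ["s"]

Answer: ["s"]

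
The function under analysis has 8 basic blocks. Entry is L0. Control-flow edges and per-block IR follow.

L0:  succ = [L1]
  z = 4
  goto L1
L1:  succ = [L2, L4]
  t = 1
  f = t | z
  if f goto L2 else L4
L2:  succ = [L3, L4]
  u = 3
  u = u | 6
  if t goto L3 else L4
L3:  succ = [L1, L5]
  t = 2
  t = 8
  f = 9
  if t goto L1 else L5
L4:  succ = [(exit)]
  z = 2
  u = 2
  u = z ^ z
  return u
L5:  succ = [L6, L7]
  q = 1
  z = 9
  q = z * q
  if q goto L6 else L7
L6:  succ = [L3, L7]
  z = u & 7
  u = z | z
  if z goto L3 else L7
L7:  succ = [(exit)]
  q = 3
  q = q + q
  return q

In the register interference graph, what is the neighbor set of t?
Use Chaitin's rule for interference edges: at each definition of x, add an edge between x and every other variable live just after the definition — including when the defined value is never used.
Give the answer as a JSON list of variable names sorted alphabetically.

def/use:
  L0: def={z} ue=∅
  L1: def={f,t} ue={z}
  L2: def={u} ue={t}
  L3: def={f,t} ue=∅
  L4: def={u,z} ue=∅
  L5: def={q,z} ue=∅
  L6: def={u,z} ue={u}
  L7: def={q} ue=∅

Backward fixpoint:
  live L0: ∅→{z}
  live L1: {z}→{t,z}
  live L2: {t,z}→{u,z}
  live L3: {u,z}→{u,z}
  live L4: ∅→∅
  live L5: {u}→{u}
  live L6: {u}→{u,z}
  live L7: ∅→∅

Interfere edges:
  f — {t,u,z}
  q — {u,z}
  t — {f,u,z}
  u — {f,q,t,z}
  z — {f,q,t,u}

N(t) = ["f", "u", "z"]

Answer: ["f", "u", "z"]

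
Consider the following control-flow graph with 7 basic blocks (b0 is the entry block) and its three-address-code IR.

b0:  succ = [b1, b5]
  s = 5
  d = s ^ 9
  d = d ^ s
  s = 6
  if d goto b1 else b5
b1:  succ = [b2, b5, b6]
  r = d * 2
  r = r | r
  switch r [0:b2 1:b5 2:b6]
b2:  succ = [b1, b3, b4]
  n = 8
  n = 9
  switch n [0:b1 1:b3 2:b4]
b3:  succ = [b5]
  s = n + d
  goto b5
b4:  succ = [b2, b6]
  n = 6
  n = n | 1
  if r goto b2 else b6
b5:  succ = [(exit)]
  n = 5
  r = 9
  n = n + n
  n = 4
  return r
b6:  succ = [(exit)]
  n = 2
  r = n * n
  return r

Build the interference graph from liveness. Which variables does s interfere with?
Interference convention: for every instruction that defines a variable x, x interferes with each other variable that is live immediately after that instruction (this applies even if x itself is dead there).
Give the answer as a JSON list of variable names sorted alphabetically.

Answer: ["d"]

Working:
Block summaries:
  b0: {d,s} / ∅
  b1: {r} / {d}
  b2: {n} / ∅
  b3: {s} / {d,n}
  b4: {n} / {r}
  b5: {n,r} / ∅
  b6: {n,r} / ∅

Liveness:
  b0 li=∅ lo={d}
  b1 li={d} lo={d,r}
  b2 li={d,r} lo={d,n,r}
  b3 li={d,n} lo=∅
  b4 li={d,r} lo={d,r}
  b5 li=∅ lo=∅
  b6 li=∅ lo=∅

Interference:
  d: {n,r,s}
  n: {d,r}
  r: {d,n}
  s: {d}

N(s) = ["d"]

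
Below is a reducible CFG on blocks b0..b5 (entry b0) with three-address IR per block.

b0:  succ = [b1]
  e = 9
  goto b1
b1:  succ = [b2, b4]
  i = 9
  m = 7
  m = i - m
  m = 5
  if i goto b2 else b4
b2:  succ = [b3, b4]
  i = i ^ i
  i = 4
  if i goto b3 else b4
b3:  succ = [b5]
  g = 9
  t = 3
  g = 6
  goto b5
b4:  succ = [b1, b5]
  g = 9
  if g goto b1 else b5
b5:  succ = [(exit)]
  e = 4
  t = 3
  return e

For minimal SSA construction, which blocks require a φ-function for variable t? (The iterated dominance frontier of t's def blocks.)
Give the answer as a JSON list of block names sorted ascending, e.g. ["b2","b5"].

Answer: ["b5"]

Working:
idom tree: b1←b0 b2←b1 b3←b2 b4←b1 b5←b1
Join-block Dom:
  b1: preds {b0,b4}: {b0} ∩ {b0,b1,b4} = {b0}; idom=b0
  b4: preds {b1,b2}: {b0,b1} ∩ {b0,b1,b2} = {b0,b1}; idom=b1
  b5: preds {b3,b4}: {b0,b1,b2,b3} ∩ {b0,b1,b4} = {b0,b1}; idom=b1

DF derivation:
  b1←b0: walk · to b0
  b1←b4: walk b4→b1 to b0
  b4←b1: walk · to b1
  b4←b2: walk b2 to b1
  b5←b3: walk b3→b2 to b1
  b5←b4: walk b4 to b1
  b0 → ∅
  b1 → {b1}
  b2 → {b4,b5}
  b3 → {b5}
  b4 → {b1,b5}
  b5 → ∅

φ for t: defs {b3,b5}
  DF⁺ = {b5}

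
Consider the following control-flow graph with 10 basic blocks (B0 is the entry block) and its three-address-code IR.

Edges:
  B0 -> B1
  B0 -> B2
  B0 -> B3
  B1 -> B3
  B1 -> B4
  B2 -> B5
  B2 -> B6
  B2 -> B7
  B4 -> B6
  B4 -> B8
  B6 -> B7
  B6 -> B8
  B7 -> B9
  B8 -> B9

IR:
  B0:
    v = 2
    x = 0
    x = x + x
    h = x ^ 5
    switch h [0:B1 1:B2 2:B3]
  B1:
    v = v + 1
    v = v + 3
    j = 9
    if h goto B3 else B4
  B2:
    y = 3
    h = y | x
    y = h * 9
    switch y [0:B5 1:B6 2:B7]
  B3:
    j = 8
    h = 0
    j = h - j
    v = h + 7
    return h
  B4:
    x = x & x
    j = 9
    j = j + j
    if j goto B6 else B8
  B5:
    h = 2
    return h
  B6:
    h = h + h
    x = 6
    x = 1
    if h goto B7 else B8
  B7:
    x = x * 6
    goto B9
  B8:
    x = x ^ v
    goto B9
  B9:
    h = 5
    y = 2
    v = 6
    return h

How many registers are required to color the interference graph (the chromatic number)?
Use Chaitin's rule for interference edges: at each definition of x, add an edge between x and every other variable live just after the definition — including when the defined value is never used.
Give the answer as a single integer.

Answer: 4

Working:
def/use:
  B0: def={h,v,x} ue=∅
  B1: def={j,v} ue={h,v}
  B2: def={h,y} ue={x}
  B3: def={h,j,v} ue=∅
  B4: def={j,x} ue={x}
  B5: def={h} ue=∅
  B6: def={h,x} ue={h}
  B7: def={x} ue={x}
  B8: def={x} ue={v,x}
  B9: def={h,v,y} ue=∅

Live sets:
  B0: in=∅ out={h,v,x}
  B1: in={h,v,x} out={h,v,x}
  B2: in={v,x} out={h,v,x}
  B3: in=∅ out=∅
  B4: in={h,v,x} out={h,v,x}
  B5: in=∅ out=∅
  B6: in={h,v} out={v,x}
  B7: in={x} out=∅
  B8: in={v,x} out=∅
  B9: in=∅ out=∅

Interfere edges:
  h↔{j,v,x,y}
  j↔{h,v,x}
  v↔{h,j,x,y}
  x↔{h,j,v,y}
  y↔{h,v,x}

Registers:
  lower bound: {h,j,v,x} mutually conflict ⇒ χ ≥ 4
  4-colouring: R0={h}  R1={v}  R2={x}  R3={j,y}
  χ = 4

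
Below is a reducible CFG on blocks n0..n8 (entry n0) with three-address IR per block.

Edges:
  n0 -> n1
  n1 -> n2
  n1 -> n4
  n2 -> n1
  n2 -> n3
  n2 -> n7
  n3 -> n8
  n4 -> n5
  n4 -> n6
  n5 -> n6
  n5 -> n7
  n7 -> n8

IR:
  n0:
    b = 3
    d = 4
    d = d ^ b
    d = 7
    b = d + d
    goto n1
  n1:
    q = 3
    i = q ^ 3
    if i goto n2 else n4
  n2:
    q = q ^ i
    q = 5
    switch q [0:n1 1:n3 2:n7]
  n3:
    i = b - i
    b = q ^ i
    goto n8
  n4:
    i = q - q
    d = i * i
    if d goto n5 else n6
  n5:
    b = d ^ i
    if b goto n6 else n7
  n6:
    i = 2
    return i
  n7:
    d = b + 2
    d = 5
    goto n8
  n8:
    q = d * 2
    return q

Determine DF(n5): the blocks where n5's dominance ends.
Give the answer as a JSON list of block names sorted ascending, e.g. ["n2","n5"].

idom tree: n1←n0 n2←n1 n3←n2 n4←n1 n5←n4 n6←n4 n7←n1 n8←n1
Dom∩ at merges:
  n1: preds {n0,n2}: {n0} ∩ {n0,n1,n2} = {n0}; idom=n0
  n6: preds {n4,n5}: {n0,n1,n4} ∩ {n0,n1,n4,n5} = {n0,n1,n4}; idom=n4
  n7: preds {n2,n5}: {n0,n1,n2} ∩ {n0,n1,n4,n5} = {n0,n1}; idom=n1
  n8: preds {n3,n7}: {n0,n1,n2,n3} ∩ {n0,n1,n7} = {n0,n1}; idom=n1

DF derivation:
  n1←n0: walk · to n0
  n1←n2: walk n2→n1 to n0
  n6←n4: walk · to n4
  n6←n5: walk n5 to n4
  n7←n2: walk n2 to n1
  n7←n5: walk n5→n4 to n1
  n8←n3: walk n3→n2 to n1
  n8←n7: walk n7 to n1
  n0 → ∅
  n1 → {n1}
  n2 → {n1,n7,n8}
  n3 → {n8}
  n4 → {n7}
  n5 → {n6,n7}
  n6 → ∅
  n7 → {n8}
  n8 → ∅

DF(n5) = ["n6", "n7"]

Answer: ["n6", "n7"]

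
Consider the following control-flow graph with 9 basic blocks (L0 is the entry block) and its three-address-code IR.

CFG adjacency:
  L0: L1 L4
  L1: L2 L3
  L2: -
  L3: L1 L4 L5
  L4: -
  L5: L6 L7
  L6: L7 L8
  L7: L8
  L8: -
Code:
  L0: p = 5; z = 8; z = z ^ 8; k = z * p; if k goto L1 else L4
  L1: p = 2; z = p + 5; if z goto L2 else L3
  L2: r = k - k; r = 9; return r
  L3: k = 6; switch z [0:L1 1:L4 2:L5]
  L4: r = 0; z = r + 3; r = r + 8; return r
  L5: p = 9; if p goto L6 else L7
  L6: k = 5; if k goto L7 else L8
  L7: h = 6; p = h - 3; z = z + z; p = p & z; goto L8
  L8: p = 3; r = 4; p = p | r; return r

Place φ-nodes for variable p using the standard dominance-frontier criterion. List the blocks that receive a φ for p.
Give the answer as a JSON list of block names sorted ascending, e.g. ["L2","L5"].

Answer: ["L1", "L4", "L8"]

Working:
idom tree: L1←L0 L2←L1 L3←L1 L4←L0 L5←L3 L6←L5 L7←L5 L8←L5
Dom at joins:
  L1: preds {L0,L3}: {L0} ∩ {L0,L1,L3} = {L0}; idom=L0
  L4: preds {L0,L3}: {L0} ∩ {L0,L1,L3} = {L0}; idom=L0
  L7: preds {L5,L6}: {L0,L1,L3,L5} ∩ {L0,L1,L3,L5,L6} = {L0,L1,L3,L5}; idom=L5
  L8: preds {L6,L7}: {L0,L1,L3,L5,L6} ∩ {L0,L1,L3,L5,L7} = {L0,L1,L3,L5}; idom=L5

DF derivation:
  L1←L0: walk · to L0
  L1←L3: walk L3→L1 to L0
  L4←L0: walk · to L0
  L4←L3: walk L3→L1 to L0
  L7←L5: walk · to L5
  L7←L6: walk L6 to L5
  L8←L6: walk L6 to L5
  L8←L7: walk L7 to L5
  L0: DF=∅
  L1: DF={L1,L4}
  L2: DF=∅
  L3: DF={L1,L4}
  L4: DF=∅
  L5: DF=∅
  L6: DF={L7,L8}
  L7: DF={L8}
  L8: DF=∅

φ for p: defs {L0,L1,L5,L7,L8}
  DF⁺ = {L1,L4,L8}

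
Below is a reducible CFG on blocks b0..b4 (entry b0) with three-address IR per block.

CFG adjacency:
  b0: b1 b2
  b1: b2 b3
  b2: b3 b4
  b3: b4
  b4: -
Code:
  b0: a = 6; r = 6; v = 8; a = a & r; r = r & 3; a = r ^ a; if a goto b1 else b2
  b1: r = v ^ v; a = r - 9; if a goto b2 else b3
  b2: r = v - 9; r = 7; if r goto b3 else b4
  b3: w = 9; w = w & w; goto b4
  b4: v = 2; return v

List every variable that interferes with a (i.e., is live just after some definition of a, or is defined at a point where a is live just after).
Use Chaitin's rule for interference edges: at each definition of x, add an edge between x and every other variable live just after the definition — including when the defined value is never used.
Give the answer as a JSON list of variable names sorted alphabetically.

Answer: ["r", "v"]

Working:
Block summaries:
  b0 def {a,r,v} use ∅
  b1 def {a,r} use {v}
  b2 def {r} use {v}
  b3 def {w} use ∅
  b4 def {v} use ∅

Live sets:
  b0 li=∅ lo={v}
  b1 li={v} lo={v}
  b2 li={v} lo=∅
  b3 li=∅ lo=∅
  b4 li=∅ lo=∅

Interfere edges:
  a: {r,v}
  r: {a,v}
  v: {a,r}
  w: ∅

N(a) = ["r", "v"]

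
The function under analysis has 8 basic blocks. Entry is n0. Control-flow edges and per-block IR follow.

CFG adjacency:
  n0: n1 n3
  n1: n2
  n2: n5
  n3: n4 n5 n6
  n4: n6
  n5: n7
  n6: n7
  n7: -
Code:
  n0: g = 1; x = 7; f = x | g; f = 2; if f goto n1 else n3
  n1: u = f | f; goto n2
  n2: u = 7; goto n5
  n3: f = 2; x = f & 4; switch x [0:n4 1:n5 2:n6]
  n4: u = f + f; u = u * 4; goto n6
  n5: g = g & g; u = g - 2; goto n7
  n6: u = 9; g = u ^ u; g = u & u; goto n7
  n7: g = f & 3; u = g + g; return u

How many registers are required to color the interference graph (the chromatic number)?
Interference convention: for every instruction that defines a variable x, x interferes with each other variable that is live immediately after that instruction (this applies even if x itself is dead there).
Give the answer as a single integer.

Per-block:
  n0: {f,g,x} / ∅
  n1: {u} / {f}
  n2: {u} / ∅
  n3: {f,x} / ∅
  n4: {u} / {f}
  n5: {g,u} / {g}
  n6: {g,u} / ∅
  n7: {g,u} / {f}

Backward fixpoint:
  n0 li=∅ lo={f,g}
  n1 li={f,g} lo={f,g}
  n2 li={f,g} lo={f,g}
  n3 li={g} lo={f,g}
  n4 li={f} lo={f}
  n5 li={f,g} lo={f}
  n6 li={f} lo={f}
  n7 li={f} lo=∅

Interference:
  f — {g,u,x}
  g — {f,u,x}
  u — {f,g}
  x — {f,g}

Colouring:
  clique {f,g,u} ⇒ need ≥ 3
  assign f→r0 g→r1 u→r2 x→r2 — no edge inside a register ⇒ χ ≤ 3
  χ = 3

Answer: 3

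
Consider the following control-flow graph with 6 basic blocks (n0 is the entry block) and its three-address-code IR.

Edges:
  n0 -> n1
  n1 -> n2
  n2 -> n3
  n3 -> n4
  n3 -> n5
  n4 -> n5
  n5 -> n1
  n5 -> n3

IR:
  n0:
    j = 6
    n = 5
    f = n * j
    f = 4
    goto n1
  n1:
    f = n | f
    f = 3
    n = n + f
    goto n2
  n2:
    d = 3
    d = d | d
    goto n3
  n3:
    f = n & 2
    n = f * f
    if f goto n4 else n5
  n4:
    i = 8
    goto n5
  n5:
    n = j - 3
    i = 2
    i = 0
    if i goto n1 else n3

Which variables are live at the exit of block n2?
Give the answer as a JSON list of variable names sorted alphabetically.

def/use:
  n0: {f,j,n} / ∅
  n1: {f,n} / {f,n}
  n2: {d} / ∅
  n3: {f,n} / {n}
  n4: {i} / ∅
  n5: {i,n} / {j}

Live sets:
  n0: in=∅ out={f,j,n}
  n1: in={f,j,n} out={j,n}
  n2: in={j,n} out={j,n}
  n3: in={j,n} out={f,j}
  n4: in={f,j} out={f,j}
  n5: in={f,j} out={f,j,n}

live-out(n2) = ["j", "n"]

Answer: ["j", "n"]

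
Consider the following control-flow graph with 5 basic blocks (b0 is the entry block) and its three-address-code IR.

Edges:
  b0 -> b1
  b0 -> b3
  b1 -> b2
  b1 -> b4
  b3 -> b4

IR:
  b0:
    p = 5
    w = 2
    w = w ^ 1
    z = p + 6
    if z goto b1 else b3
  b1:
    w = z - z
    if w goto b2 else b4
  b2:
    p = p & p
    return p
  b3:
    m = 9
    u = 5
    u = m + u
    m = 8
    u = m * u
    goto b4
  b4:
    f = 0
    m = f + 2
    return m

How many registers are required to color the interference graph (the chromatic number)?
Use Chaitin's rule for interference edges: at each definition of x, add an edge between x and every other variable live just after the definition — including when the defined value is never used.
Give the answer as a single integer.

Block summaries:
  b0: def={p,w,z} ue=∅
  b1: def={w} ue={z}
  b2: def={p} ue={p}
  b3: def={m,u} ue=∅
  b4: def={f,m} ue=∅

Live sets:
  b0: in=∅ out={p,z}
  b1: in={p,z} out={p}
  b2: in={p} out=∅
  b3: in=∅ out=∅
  b4: in=∅ out=∅

Interfere edges:
  f: ∅
  m: {u}
  p: {w,z}
  u: {m}
  w: {p}
  z: {p}

Colouring:
  lower bound: {m,u} mutually conflict ⇒ χ ≥ 2
  assign f→r0 m→r0 p→r0 u→r1 w→r1 z→r1 — no edge inside a register ⇒ χ ≤ 2
  χ = 2

Answer: 2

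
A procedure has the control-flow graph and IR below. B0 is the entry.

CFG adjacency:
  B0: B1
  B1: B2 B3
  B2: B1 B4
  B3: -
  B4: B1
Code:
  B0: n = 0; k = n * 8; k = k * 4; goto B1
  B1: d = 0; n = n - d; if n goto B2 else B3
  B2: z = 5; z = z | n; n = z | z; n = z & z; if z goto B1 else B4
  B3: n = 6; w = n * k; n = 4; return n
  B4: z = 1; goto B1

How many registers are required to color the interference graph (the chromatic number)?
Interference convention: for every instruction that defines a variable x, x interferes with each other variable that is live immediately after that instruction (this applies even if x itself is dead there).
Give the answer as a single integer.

Per-block:
  B0 def {k,n} use ∅
  B1 def {d,n} use {n}
  B2 def {n,z} use {n}
  B3 def {n,w} use {k}
  B4 def {z} use ∅

Live sets:
  live B0: ∅→{k,n}
  live B1: {k,n}→{k,n}
  live B2: {k,n}→{k,n}
  live B3: {k}→∅
  live B4: {k,n}→{k,n}

Interference:
  d — {k,n}
  k — {d,n,z}
  n — {d,k,z}
  w — ∅
  z — {k,n}

Chromatic number:
  clique {d,k,n} ⇒ need ≥ 3
  3-colouring: r0={k,w}  r1={n}  r2={d,z}
  χ = 3

Answer: 3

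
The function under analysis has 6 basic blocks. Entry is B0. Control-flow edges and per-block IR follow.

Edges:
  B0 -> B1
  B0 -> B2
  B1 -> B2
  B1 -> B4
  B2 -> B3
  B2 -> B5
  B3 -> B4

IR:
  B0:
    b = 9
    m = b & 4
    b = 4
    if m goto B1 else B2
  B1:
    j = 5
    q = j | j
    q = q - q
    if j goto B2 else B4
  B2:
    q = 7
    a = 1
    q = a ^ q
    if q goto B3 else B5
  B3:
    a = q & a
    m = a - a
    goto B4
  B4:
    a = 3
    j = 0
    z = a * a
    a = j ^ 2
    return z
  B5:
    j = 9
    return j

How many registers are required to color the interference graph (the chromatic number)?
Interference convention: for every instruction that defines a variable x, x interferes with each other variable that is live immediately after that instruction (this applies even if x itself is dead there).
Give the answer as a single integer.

def/use:
  B0: def={b,m} ue=∅
  B1: def={j,q} ue=∅
  B2: def={a,q} ue=∅
  B3: def={a,m} ue={a,q}
  B4: def={a,j,z} ue=∅
  B5: def={j} ue=∅

Live sets:
  B0: in=∅ out=∅
  B1: in=∅ out=∅
  B2: in=∅ out={a,q}
  B3: in={a,q} out=∅
  B4: in=∅ out=∅
  B5: in=∅ out=∅

Interference:
  a — {j,q,z}
  b — {m}
  j — {a,q,z}
  m — {b}
  q — {a,j}
  z — {a,j}

Colouring:
  clique {a,j,q} ⇒ need ≥ 3
  3-colouring: R0={a,b}  R1={j,m}  R2={q,z}
  χ = 3

Answer: 3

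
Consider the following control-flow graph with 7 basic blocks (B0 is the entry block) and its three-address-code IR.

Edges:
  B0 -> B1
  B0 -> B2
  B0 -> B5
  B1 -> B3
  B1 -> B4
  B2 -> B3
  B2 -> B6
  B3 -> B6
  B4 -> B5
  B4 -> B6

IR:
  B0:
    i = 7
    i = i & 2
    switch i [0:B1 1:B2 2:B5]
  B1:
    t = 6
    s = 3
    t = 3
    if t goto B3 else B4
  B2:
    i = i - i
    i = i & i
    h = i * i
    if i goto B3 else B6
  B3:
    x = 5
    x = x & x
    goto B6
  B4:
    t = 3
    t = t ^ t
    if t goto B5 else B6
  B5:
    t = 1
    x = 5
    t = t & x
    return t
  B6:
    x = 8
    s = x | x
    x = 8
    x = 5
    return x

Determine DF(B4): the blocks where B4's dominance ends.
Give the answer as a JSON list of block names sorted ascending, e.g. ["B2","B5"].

Answer: ["B5", "B6"]

Analysis:
idom tree: B1←B0 B2←B0 B3←B0 B4←B1 B5←B0 B6←B0
Join-block Dom:
  B3: preds {B1,B2}: {B0,B1} ∩ {B0,B2} = {B0}; idom=B0
  B5: preds {B0,B4}: {B0} ∩ {B0,B1,B4} = {B0}; idom=B0
  B6: preds {B2,B3,B4}: {B0,B2} ∩ {B0,B3} ∩ {B0,B1,B4} = {B0}; idom=B0

Frontier:
  B3←B1: walk B1 to B0
  B3←B2: walk B2 to B0
  B5←B0: walk · to B0
  B5←B4: walk B4→B1 to B0
  B6←B2: walk B2 to B0
  B6←B3: walk B3 to B0
  B6←B4: walk B4→B1 to B0
  B0: DF=∅
  B1: DF={B3,B5,B6}
  B2: DF={B3,B6}
  B3: DF={B6}
  B4: DF={B5,B6}
  B5: DF=∅
  B6: DF=∅

DF(B4) = ["B5", "B6"]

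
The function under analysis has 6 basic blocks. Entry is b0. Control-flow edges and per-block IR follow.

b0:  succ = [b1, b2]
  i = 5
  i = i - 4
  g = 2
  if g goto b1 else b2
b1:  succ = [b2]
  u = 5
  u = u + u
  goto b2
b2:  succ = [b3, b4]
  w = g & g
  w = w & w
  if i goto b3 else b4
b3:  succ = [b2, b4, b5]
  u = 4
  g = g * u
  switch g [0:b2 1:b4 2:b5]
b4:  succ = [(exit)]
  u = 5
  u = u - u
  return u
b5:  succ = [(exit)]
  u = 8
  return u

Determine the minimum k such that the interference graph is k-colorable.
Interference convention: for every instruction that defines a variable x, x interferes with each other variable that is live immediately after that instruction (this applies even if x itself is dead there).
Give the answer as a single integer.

Per-block:
  b0: def={g,i} ue=∅
  b1: def={u} ue=∅
  b2: def={w} ue={g,i}
  b3: def={g,u} ue={g}
  b4: def={u} ue=∅
  b5: def={u} ue=∅

Liveness:
  live b0: ∅→{g,i}
  live b1: {g,i}→{g,i}
  live b2: {g,i}→{g,i}
  live b3: {g,i}→{g,i}
  live b4: ∅→∅
  live b5: ∅→∅

Interfere edges:
  g↔{i,u,w}
  i↔{g,u,w}
  u↔{g,i}
  w↔{g,i}

Registers:
  {g,i,u} pairwise interfere (3-clique) ⇒ χ ≥ 3
  3-colouring: R0={g}  R1={i}  R2={u,w}
  χ = 3

Answer: 3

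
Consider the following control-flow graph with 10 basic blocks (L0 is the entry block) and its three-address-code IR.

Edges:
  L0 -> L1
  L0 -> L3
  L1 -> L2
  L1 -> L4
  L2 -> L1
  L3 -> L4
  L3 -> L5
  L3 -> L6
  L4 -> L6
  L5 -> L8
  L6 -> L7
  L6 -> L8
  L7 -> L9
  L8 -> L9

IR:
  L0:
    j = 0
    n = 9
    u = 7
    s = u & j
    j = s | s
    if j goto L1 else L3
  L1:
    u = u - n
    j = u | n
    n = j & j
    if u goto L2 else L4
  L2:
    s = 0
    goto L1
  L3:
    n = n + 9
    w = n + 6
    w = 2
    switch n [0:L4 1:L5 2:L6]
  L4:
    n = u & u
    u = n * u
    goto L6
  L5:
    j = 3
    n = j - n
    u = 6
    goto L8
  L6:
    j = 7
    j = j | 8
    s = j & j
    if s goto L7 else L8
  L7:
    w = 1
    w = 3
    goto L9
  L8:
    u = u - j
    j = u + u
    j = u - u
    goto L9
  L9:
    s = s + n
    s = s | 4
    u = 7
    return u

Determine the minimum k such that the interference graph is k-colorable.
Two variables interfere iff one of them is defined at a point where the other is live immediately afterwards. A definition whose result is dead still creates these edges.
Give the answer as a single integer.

Answer: 4

Derivation:
def/use:
  L0: def={j,n,s,u} ue=∅
  L1: def={j,n,u} ue={n,u}
  L2: def={s} ue=∅
  L3: def={n,w} ue={n}
  L4: def={n,u} ue={u}
  L5: def={j,n,u} ue={n}
  L6: def={j,s} ue=∅
  L7: def={w} ue=∅
  L8: def={j,u} ue={j,u}
  L9: def={s,u} ue={n,s}

Backward fixpoint:
  live L0: ∅→{n,s,u}
  live L1: {n,u}→{n,u}
  live L2: {n,u}→{n,u}
  live L3: {n,s,u}→{n,s,u}
  live L4: {u}→{n,u}
  live L5: {n,s}→{j,n,s,u}
  live L6: {n,u}→{j,n,s,u}
  live L7: {n,s}→{n,s}
  live L8: {j,n,s,u}→{n,s}
  live L9: {n,s}→∅

Conflict graph:
  j — {n,s,u}
  n — {j,s,u,w}
  s — {j,n,u,w}
  u — {j,n,s,w}
  w — {n,s,u}

Chromatic number:
  clique {j,n,s,u} ⇒ need ≥ 4
  4-colouring: R0={n}  R1={s}  R2={u}  R3={j,w}
  χ = 4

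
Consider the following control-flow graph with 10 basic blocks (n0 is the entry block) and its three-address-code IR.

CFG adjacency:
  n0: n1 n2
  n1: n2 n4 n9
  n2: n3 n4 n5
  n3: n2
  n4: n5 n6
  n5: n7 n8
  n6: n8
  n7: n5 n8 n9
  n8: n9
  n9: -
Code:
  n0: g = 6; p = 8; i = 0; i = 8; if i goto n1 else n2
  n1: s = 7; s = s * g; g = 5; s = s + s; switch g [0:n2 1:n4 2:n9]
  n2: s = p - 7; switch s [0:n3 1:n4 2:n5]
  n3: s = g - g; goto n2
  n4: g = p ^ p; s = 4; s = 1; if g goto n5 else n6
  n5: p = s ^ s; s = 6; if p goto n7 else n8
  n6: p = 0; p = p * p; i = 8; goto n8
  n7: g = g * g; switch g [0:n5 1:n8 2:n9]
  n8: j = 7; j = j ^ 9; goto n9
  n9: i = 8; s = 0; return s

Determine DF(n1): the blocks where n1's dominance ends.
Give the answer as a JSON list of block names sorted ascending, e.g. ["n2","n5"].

Answer: ["n2", "n4", "n9"]

Working:
idom tree: n1←n0 n2←n0 n3←n2 n4←n0 n5←n0 n6←n4 n7←n5 n8←n0 n9←n0
Dom at joins:
  n2: preds {n0,n1,n3}: {n0} ∩ {n0,n1} ∩ {n0,n2,n3} = {n0}; idom=n0
  n4: preds {n1,n2}: {n0,n1} ∩ {n0,n2} = {n0}; idom=n0
  n5: preds {n2,n4,n7}: {n0,n2} ∩ {n0,n4} ∩ {n0,n5,n7} = {n0}; idom=n0
  n8: preds {n5,n6,n7}: {n0,n5} ∩ {n0,n4,n6} ∩ {n0,n5,n7} = {n0}; idom=n0
  n9: preds {n1,n7,n8}: {n0,n1} ∩ {n0,n5,n7} ∩ {n0,n8} = {n0}; idom=n0

DF walk-up:
  n2←n0: walk · to n0
  n2←n1: walk n1 to n0
  n2←n3: walk n3→n2 to n0
  n4←n1: walk n1 to n0
  n4←n2: walk n2 to n0
  n5←n2: walk n2 to n0
  n5←n4: walk n4 to n0
  n5←n7: walk n7→n5 to n0
  n8←n5: walk n5 to n0
  n8←n6: walk n6→n4 to n0
  n8←n7: walk n7→n5 to n0
  n9←n1: walk n1 to n0
  n9←n7: walk n7→n5 to n0
  n9←n8: walk n8 to n0
  DF(n0)=∅
  DF(n1)={n2,n4,n9}
  DF(n2)={n2,n4,n5}
  DF(n3)={n2}
  DF(n4)={n5,n8}
  DF(n5)={n5,n8,n9}
  DF(n6)={n8}
  DF(n7)={n5,n8,n9}
  DF(n8)={n9}
  DF(n9)=∅

DF(n1) = ["n2", "n4", "n9"]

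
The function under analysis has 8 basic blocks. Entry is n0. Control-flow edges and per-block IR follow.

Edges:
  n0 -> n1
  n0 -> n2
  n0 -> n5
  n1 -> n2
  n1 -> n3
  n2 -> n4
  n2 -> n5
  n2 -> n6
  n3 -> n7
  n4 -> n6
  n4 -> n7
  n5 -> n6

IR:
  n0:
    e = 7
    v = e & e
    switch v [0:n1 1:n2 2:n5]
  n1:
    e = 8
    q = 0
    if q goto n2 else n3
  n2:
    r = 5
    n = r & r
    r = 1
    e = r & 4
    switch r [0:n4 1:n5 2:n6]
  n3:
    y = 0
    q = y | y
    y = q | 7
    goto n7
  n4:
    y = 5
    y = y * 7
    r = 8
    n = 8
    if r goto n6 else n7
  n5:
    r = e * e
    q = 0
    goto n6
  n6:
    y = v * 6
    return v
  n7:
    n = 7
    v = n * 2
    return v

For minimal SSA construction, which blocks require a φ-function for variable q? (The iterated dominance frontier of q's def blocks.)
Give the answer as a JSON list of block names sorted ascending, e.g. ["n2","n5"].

Answer: ["n2", "n5", "n6", "n7"]

Working:
idom tree: n1←n0 n2←n0 n3←n1 n4←n2 n5←n0 n6←n0 n7←n0
Dom∩ at merges:
  n2: preds {n0,n1}: {n0} ∩ {n0,n1} = {n0}; idom=n0
  n5: preds {n0,n2}: {n0} ∩ {n0,n2} = {n0}; idom=n0
  n6: preds {n2,n4,n5}: {n0,n2} ∩ {n0,n2,n4} ∩ {n0,n5} = {n0}; idom=n0
  n7: preds {n3,n4}: {n0,n1,n3} ∩ {n0,n2,n4} = {n0}; idom=n0

DF walk-up:
  n2←n0: walk · to n0
  n2←n1: walk n1 to n0
  n5←n0: walk · to n0
  n5←n2: walk n2 to n0
  n6←n2: walk n2 to n0
  n6←n4: walk n4→n2 to n0
  n6←n5: walk n5 to n0
  n7←n3: walk n3→n1 to n0
  n7←n4: walk n4→n2 to n0
  DF(n0)=∅
  DF(n1)={n2,n7}
  DF(n2)={n5,n6,n7}
  DF(n3)={n7}
  DF(n4)={n6,n7}
  DF(n5)={n6}
  DF(n6)=∅
  DF(n7)=∅

φ for q: defs {n1,n3,n5}
  DF⁺ = {n2,n5,n6,n7}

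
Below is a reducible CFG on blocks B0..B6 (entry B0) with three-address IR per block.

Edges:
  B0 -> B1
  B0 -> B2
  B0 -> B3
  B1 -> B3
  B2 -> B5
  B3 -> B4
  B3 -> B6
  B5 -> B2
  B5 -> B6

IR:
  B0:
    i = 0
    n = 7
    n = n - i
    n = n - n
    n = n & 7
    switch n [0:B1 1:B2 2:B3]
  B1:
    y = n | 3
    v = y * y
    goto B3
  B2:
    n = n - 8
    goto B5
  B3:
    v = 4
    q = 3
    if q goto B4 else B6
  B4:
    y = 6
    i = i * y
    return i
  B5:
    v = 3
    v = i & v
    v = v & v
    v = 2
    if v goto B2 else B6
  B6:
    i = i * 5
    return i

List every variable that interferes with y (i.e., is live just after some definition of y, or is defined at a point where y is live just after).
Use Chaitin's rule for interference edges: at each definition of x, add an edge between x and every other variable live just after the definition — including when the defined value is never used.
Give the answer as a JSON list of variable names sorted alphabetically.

def/use:
  B0 def {i,n} use ∅
  B1 def {v,y} use {n}
  B2 def {n} use {n}
  B3 def {q,v} use ∅
  B4 def {i,y} use {i}
  B5 def {v} use {i}
  B6 def {i} use {i}

Liveness:
  live B0: ∅→{i,n}
  live B1: {i,n}→{i}
  live B2: {i,n}→{i,n}
  live B3: {i}→{i}
  live B4: {i}→∅
  live B5: {i,n}→{i,n}
  live B6: {i}→∅

Conflict graph:
  i↔{n,q,v,y}
  n↔{i,v}
  q↔{i}
  v↔{i,n}
  y↔{i}

N(y) = ["i"]

Answer: ["i"]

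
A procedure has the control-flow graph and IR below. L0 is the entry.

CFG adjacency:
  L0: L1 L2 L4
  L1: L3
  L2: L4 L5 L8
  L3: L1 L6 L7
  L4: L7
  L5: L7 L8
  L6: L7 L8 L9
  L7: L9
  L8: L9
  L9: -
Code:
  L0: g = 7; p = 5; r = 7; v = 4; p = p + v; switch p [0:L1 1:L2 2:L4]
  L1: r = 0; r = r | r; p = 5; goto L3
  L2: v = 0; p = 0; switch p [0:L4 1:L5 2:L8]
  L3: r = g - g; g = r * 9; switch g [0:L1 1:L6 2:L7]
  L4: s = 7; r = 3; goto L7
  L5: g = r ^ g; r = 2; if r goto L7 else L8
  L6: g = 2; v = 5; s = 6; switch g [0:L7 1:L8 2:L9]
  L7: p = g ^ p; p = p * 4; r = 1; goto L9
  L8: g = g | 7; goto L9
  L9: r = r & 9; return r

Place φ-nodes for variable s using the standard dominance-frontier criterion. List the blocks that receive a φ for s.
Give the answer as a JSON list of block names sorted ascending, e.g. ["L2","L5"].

Answer: ["L7", "L8", "L9"]

Derivation:
idom tree: L1←L0 L2←L0 L3←L1 L4←L0 L5←L2 L6←L3 L7←L0 L8←L0 L9←L0
Dom∩ at merges:
  L1: preds {L0,L3}: {L0} ∩ {L0,L1,L3} = {L0}; idom=L0
  L4: preds {L0,L2}: {L0} ∩ {L0,L2} = {L0}; idom=L0
  L7: preds {L3,L4,L5,L6}: {L0,L1,L3} ∩ {L0,L4} ∩ {L0,L2,L5} ∩ {L0,L1,L3,L6} = {L0}; idom=L0
  L8: preds {L2,L5,L6}: {L0,L2} ∩ {L0,L2,L5} ∩ {L0,L1,L3,L6} = {L0}; idom=L0
  L9: preds {L6,L7,L8}: {L0,L1,L3,L6} ∩ {L0,L7} ∩ {L0,L8} = {L0}; idom=L0

DF walk-up:
  L1←L0: walk · to L0
  L1←L3: walk L3→L1 to L0
  L4←L0: walk · to L0
  L4←L2: walk L2 to L0
  L7←L3: walk L3→L1 to L0
  L7←L4: walk L4 to L0
  L7←L5: walk L5→L2 to L0
  L7←L6: walk L6→L3→L1 to L0
  L8←L2: walk L2 to L0
  L8←L5: walk L5→L2 to L0
  L8←L6: walk L6→L3→L1 to L0
  L9←L6: walk L6→L3→L1 to L0
  L9←L7: walk L7 to L0
  L9←L8: walk L8 to L0
  L0: DF=∅
  L1: DF={L1,L7,L8,L9}
  L2: DF={L4,L7,L8}
  L3: DF={L1,L7,L8,L9}
  L4: DF={L7}
  L5: DF={L7,L8}
  L6: DF={L7,L8,L9}
  L7: DF={L9}
  L8: DF={L9}
  L9: DF=∅

φ for s: defs {L4,L6}
  DF⁺ = {L7,L8,L9}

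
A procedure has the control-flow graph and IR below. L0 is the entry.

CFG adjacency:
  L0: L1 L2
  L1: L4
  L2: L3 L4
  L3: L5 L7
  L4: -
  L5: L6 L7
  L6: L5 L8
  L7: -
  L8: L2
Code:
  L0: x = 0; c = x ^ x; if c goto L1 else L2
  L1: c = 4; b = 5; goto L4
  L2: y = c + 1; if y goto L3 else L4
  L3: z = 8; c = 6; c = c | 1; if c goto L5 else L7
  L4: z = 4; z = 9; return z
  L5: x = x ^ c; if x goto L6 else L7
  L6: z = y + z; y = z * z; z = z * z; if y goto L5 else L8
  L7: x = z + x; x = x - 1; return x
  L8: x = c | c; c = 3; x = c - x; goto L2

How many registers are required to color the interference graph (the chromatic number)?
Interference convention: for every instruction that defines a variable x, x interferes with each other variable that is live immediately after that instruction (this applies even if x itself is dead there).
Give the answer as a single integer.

Answer: 4

Derivation:
Per-block:
  L0 def {c,x} use ∅
  L1 def {b,c} use ∅
  L2 def {y} use {c}
  L3 def {c,z} use ∅
  L4 def {z} use ∅
  L5 def {x} use {c,x}
  L6 def {y,z} use {y,z}
  L7 def {x} use {x,z}
  L8 def {c,x} use {c}

Liveness:
  L0: in=∅ out={c,x}
  L1: in=∅ out=∅
  L2: in={c,x} out={x,y}
  L3: in={x,y} out={c,x,y,z}
  L4: in=∅ out=∅
  L5: in={c,x,y,z} out={c,x,y,z}
  L6: in={c,x,y,z} out={c,x,y,z}
  L7: in={x,z} out=∅
  L8: in={c} out={c,x}

Conflict graph:
  b: ∅
  c: {x,y,z}
  x: {c,y,z}
  y: {c,x,z}
  z: {c,x,y}

Registers:
  clique {c,x,y,z} ⇒ need ≥ 4
  assign b→c0 c→c0 x→c1 y→c2 z→c3 — no edge inside a register ⇒ χ ≤ 4
  χ = 4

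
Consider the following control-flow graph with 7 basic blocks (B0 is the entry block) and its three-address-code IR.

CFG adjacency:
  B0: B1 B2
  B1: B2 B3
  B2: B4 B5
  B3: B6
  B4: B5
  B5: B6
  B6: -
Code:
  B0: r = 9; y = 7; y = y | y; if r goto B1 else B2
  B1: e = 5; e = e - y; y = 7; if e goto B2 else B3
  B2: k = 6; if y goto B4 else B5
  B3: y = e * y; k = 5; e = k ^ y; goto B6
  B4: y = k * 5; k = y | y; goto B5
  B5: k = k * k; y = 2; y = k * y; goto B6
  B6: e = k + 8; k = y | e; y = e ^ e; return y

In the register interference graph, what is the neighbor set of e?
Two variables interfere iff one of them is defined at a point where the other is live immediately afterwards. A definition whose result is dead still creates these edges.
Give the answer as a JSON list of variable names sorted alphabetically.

Answer: ["k", "y"]

Analysis:
def/use:
  B0: def={r,y} ue=∅
  B1: def={e,y} ue={y}
  B2: def={k} ue={y}
  B3: def={e,k,y} ue={e,y}
  B4: def={k,y} ue={k}
  B5: def={k,y} ue={k}
  B6: def={e,k,y} ue={k,y}

Backward fixpoint:
  B0: in=∅ out={y}
  B1: in={y} out={e,y}
  B2: in={y} out={k}
  B3: in={e,y} out={k,y}
  B4: in={k} out={k}
  B5: in={k} out={k,y}
  B6: in={k,y} out=∅

Interfere edges:
  e — {k,y}
  k — {e,y}
  r — {y}
  y — {e,k,r}

N(e) = ["k", "y"]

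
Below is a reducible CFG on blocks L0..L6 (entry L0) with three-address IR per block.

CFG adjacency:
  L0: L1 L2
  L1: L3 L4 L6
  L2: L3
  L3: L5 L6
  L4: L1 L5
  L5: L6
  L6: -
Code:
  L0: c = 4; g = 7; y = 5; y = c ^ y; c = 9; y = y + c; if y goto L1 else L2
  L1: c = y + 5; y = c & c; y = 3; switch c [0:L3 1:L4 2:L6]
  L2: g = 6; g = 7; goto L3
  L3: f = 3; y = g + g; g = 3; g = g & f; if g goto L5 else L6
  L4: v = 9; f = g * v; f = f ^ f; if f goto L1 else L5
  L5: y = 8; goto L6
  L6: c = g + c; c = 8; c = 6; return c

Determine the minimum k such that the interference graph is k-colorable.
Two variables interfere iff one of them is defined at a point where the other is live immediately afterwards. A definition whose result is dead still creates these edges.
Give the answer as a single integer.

def/use:
  L0 def {c,g,y} use ∅
  L1 def {c,y} use {y}
  L2 def {g} use ∅
  L3 def {f,g,y} use {g}
  L4 def {f,v} use {g}
  L5 def {y} use ∅
  L6 def {c} use {c,g}

Backward fixpoint:
  L0 li=∅ lo={c,g,y}
  L1 li={g,y} lo={c,g,y}
  L2 li={c} lo={c,g}
  L3 li={c,g} lo={c,g}
  L4 li={c,g,y} lo={c,g,y}
  L5 li={c,g} lo={c,g}
  L6 li={c,g} lo=∅

Interfere edges:
  c: {f,g,v,y}
  f: {c,g,y}
  g: {c,f,v,y}
  v: {c,g,y}
  y: {c,f,g,v}

Colouring:
  clique {c,f,g,y} ⇒ need ≥ 4
  assign c→R0 f→R3 g→R1 v→R3 y→R2 — no edge inside a register ⇒ χ ≤ 4
  χ = 4

Answer: 4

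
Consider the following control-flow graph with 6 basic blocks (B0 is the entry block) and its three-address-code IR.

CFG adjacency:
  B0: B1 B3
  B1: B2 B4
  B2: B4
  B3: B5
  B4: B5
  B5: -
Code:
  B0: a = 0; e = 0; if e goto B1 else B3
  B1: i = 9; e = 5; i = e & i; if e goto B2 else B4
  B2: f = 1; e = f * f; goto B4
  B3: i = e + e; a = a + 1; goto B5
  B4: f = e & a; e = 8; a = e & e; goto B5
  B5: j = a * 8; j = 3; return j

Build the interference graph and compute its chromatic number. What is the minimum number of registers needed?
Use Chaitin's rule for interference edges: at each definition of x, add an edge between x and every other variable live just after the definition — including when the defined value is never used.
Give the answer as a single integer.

Answer: 3

Derivation:
Per-block:
  B0 def {a,e} use ∅
  B1 def {e,i} use ∅
  B2 def {e,f} use ∅
  B3 def {a,i} use {a,e}
  B4 def {a,e,f} use {a,e}
  B5 def {j} use {a}

Backward fixpoint:
  B0: in=∅ out={a,e}
  B1: in={a} out={a,e}
  B2: in={a} out={a,e}
  B3: in={a,e} out={a}
  B4: in={a,e} out={a}
  B5: in={a} out=∅

Interference:
  a — {e,f,i}
  e — {a,i}
  f — {a}
  i — {a,e}
  j — ∅

Registers:
  {a,e,i} pairwise interfere (3-clique) ⇒ χ ≥ 3
  3-colouring: r0={a,j}  r1={e,f}  r2={i}
  χ = 3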